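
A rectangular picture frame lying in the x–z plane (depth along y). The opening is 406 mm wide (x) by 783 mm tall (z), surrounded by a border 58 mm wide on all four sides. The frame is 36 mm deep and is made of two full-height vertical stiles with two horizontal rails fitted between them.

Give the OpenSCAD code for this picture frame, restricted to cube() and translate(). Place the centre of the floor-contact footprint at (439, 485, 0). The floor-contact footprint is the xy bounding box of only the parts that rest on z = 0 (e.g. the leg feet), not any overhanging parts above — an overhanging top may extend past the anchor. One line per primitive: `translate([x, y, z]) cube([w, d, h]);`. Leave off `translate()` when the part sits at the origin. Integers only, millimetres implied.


translate([178, 467, 0]) cube([58, 36, 899]);
translate([642, 467, 0]) cube([58, 36, 899]);
translate([236, 467, 0]) cube([406, 36, 58]);
translate([236, 467, 841]) cube([406, 36, 58]);


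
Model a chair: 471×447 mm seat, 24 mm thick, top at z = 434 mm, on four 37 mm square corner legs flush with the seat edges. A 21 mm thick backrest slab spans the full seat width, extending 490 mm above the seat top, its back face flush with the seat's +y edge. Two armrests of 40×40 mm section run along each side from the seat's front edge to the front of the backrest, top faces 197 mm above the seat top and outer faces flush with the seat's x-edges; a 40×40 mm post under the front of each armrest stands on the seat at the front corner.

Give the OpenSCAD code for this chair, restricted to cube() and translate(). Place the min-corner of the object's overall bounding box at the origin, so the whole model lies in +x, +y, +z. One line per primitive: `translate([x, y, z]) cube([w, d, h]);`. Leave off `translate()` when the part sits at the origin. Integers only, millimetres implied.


translate([0, 0, 410]) cube([471, 447, 24]);
cube([37, 37, 410]);
translate([434, 0, 0]) cube([37, 37, 410]);
translate([0, 410, 0]) cube([37, 37, 410]);
translate([434, 410, 0]) cube([37, 37, 410]);
translate([0, 426, 434]) cube([471, 21, 490]);
translate([0, 0, 591]) cube([40, 426, 40]);
translate([431, 0, 591]) cube([40, 426, 40]);
translate([0, 0, 434]) cube([40, 40, 157]);
translate([431, 0, 434]) cube([40, 40, 157]);


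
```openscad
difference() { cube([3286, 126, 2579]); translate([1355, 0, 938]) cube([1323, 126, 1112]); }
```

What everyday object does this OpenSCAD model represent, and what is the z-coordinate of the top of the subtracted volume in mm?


A wall with a window opening. The window head height is 2050 mm.

A wall with a rectangular opening subtracted — a window. Sill at z = 938, opening 1112 mm tall, so the head is at 938 + 1112 = 2050 mm.


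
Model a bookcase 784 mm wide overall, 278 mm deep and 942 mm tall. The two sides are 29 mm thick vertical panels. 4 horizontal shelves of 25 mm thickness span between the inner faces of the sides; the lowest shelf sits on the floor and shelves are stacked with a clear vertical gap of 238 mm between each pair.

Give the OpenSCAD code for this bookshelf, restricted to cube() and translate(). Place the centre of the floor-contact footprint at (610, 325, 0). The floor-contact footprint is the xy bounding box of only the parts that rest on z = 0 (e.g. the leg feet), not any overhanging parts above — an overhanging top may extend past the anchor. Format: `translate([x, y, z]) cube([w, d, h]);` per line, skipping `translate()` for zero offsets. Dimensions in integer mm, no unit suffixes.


translate([218, 186, 0]) cube([29, 278, 942]);
translate([973, 186, 0]) cube([29, 278, 942]);
translate([247, 186, 0]) cube([726, 278, 25]);
translate([247, 186, 263]) cube([726, 278, 25]);
translate([247, 186, 526]) cube([726, 278, 25]);
translate([247, 186, 789]) cube([726, 278, 25]);


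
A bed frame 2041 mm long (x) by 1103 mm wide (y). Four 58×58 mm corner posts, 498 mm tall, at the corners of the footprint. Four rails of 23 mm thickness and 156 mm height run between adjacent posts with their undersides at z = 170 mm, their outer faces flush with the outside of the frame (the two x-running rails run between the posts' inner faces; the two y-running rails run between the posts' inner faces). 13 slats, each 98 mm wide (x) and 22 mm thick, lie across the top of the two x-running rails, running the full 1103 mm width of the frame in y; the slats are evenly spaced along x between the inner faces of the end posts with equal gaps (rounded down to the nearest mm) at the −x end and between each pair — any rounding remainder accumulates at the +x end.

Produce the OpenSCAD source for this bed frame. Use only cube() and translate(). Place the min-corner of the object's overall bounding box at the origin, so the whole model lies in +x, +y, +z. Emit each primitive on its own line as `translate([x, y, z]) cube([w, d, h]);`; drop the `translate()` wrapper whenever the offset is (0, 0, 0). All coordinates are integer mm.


// slat z = rail_z + rail_h = 170 + 156 = 326
// slat gap = ⌊(1925 − 13·98) / 14⌋ = 46
cube([58, 58, 498]);
translate([0, 1045, 0]) cube([58, 58, 498]);
translate([1983, 0, 0]) cube([58, 58, 498]);
translate([1983, 1045, 0]) cube([58, 58, 498]);
translate([58, 0, 170]) cube([1925, 23, 156]);
translate([58, 1080, 170]) cube([1925, 23, 156]);
translate([0, 58, 170]) cube([23, 987, 156]);
translate([2018, 58, 170]) cube([23, 987, 156]);
translate([104, 0, 326]) cube([98, 1103, 22]);
translate([248, 0, 326]) cube([98, 1103, 22]);
translate([392, 0, 326]) cube([98, 1103, 22]);
translate([536, 0, 326]) cube([98, 1103, 22]);
translate([680, 0, 326]) cube([98, 1103, 22]);
translate([824, 0, 326]) cube([98, 1103, 22]);
translate([968, 0, 326]) cube([98, 1103, 22]);
translate([1112, 0, 326]) cube([98, 1103, 22]);
translate([1256, 0, 326]) cube([98, 1103, 22]);
translate([1400, 0, 326]) cube([98, 1103, 22]);
translate([1544, 0, 326]) cube([98, 1103, 22]);
translate([1688, 0, 326]) cube([98, 1103, 22]);
translate([1832, 0, 326]) cube([98, 1103, 22]);


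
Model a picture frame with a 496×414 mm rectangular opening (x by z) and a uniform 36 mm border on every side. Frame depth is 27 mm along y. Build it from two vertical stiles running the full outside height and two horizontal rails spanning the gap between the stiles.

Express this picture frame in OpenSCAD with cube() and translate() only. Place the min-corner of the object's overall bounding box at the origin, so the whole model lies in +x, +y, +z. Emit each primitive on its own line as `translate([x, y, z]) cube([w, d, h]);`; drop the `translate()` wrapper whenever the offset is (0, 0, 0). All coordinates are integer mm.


cube([36, 27, 486]);
translate([532, 0, 0]) cube([36, 27, 486]);
translate([36, 0, 0]) cube([496, 27, 36]);
translate([36, 0, 450]) cube([496, 27, 36]);


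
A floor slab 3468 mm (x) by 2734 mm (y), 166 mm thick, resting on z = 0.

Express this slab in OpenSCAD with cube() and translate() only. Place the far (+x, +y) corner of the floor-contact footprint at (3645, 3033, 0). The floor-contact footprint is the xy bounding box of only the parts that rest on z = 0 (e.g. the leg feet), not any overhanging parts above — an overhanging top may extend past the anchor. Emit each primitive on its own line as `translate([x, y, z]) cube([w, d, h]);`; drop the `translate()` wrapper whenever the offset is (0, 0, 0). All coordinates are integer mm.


translate([177, 299, 0]) cube([3468, 2734, 166]);


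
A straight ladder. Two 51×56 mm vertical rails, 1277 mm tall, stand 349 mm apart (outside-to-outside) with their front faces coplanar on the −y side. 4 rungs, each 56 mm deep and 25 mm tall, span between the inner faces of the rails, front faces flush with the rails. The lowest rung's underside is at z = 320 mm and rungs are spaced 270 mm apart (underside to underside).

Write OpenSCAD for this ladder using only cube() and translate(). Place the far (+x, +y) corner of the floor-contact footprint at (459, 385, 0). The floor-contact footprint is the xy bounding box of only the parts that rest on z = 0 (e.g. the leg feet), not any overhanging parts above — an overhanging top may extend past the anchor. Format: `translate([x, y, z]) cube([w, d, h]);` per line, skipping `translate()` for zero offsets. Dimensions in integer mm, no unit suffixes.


translate([110, 329, 0]) cube([51, 56, 1277]);
translate([408, 329, 0]) cube([51, 56, 1277]);
translate([161, 329, 320]) cube([247, 56, 25]);
translate([161, 329, 590]) cube([247, 56, 25]);
translate([161, 329, 860]) cube([247, 56, 25]);
translate([161, 329, 1130]) cube([247, 56, 25]);


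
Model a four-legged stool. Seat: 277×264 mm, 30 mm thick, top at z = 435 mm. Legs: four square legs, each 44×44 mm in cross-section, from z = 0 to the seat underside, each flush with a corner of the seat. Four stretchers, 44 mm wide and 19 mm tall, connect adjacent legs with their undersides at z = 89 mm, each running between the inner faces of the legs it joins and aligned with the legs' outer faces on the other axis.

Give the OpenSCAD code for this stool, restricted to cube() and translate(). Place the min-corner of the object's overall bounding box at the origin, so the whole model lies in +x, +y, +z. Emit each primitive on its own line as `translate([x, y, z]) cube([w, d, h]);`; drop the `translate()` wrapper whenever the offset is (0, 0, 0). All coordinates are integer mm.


// leg_h = 435 - 30 = 405
// stretcher span = 277 - 2*44 = 189
translate([0, 0, 405]) cube([277, 264, 30]);
cube([44, 44, 405]);
translate([233, 0, 0]) cube([44, 44, 405]);
translate([0, 220, 0]) cube([44, 44, 405]);
translate([233, 220, 0]) cube([44, 44, 405]);
translate([44, 0, 89]) cube([189, 44, 19]);
translate([44, 220, 89]) cube([189, 44, 19]);
translate([0, 44, 89]) cube([44, 176, 19]);
translate([233, 44, 89]) cube([44, 176, 19]);


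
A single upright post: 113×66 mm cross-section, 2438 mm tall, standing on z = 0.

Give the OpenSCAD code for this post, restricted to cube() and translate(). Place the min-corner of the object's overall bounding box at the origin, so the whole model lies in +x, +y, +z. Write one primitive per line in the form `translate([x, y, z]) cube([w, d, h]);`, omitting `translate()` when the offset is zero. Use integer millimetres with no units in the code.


cube([113, 66, 2438]);


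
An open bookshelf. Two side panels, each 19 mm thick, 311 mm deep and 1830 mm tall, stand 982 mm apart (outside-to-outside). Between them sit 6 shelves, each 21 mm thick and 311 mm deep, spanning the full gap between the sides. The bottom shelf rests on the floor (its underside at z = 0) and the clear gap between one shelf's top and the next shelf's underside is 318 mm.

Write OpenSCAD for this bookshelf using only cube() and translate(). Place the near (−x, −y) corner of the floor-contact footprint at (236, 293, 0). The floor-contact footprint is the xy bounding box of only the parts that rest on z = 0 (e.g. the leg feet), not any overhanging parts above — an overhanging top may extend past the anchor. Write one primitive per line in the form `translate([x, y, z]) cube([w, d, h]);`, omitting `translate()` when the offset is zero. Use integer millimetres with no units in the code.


translate([236, 293, 0]) cube([19, 311, 1830]);
translate([1199, 293, 0]) cube([19, 311, 1830]);
translate([255, 293, 0]) cube([944, 311, 21]);
translate([255, 293, 339]) cube([944, 311, 21]);
translate([255, 293, 678]) cube([944, 311, 21]);
translate([255, 293, 1017]) cube([944, 311, 21]);
translate([255, 293, 1356]) cube([944, 311, 21]);
translate([255, 293, 1695]) cube([944, 311, 21]);


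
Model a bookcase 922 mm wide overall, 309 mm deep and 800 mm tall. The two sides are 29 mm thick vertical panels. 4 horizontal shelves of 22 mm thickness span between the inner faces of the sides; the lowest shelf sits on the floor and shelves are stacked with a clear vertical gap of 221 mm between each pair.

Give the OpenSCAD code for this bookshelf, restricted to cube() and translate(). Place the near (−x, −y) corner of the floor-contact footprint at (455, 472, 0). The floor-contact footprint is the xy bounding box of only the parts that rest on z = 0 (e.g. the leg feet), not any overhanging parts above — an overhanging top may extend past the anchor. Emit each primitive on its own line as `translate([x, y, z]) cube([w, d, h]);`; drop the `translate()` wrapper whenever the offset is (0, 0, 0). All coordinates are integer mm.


translate([455, 472, 0]) cube([29, 309, 800]);
translate([1348, 472, 0]) cube([29, 309, 800]);
translate([484, 472, 0]) cube([864, 309, 22]);
translate([484, 472, 243]) cube([864, 309, 22]);
translate([484, 472, 486]) cube([864, 309, 22]);
translate([484, 472, 729]) cube([864, 309, 22]);


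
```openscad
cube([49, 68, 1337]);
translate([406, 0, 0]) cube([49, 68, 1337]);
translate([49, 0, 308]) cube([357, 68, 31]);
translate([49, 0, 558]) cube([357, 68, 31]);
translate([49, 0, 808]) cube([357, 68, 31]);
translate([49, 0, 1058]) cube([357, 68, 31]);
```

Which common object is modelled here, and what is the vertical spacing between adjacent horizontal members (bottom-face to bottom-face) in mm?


A ladder. The rung spacing is 250 mm.

Two tall 49×68 posts with 4 short bars between them — a ladder. Adjacent rungs sit at z = 308 and z = 558, so the spacing is 558 − 308 = 250 mm.


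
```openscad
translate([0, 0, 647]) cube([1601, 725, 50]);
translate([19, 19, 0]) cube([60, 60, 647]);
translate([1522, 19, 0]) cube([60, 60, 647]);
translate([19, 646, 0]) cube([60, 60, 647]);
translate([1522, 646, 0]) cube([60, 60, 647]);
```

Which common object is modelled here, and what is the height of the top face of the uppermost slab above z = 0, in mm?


A table. The table height is 697 mm.

A 1601×725×50 slab sits at z = 647 on four 60 mm square posts — a table. The top surface is at 647 + 50 = 697 mm.


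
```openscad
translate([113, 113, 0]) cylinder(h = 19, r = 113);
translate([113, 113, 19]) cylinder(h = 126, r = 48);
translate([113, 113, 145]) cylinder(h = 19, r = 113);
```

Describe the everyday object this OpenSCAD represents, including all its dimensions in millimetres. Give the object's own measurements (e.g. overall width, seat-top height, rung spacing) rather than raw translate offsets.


A spool: two coaxial disc flanges of radius 113 mm and thickness 19 mm, joined by a core cylinder of radius 48 mm and height 126 mm. The lower flange rests on z = 0 and the three cylinders share a vertical axis.


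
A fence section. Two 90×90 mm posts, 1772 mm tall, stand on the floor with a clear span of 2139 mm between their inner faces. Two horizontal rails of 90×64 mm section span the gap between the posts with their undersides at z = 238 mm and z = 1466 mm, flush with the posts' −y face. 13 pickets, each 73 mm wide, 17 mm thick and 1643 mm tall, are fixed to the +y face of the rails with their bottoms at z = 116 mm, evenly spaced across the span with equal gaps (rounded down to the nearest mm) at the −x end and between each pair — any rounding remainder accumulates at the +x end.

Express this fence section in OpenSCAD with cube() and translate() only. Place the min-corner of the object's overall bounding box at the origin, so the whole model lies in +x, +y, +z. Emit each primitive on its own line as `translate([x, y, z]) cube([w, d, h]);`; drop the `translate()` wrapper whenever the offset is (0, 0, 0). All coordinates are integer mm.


cube([90, 90, 1772]);
translate([2229, 0, 0]) cube([90, 90, 1772]);
translate([90, 0, 238]) cube([2139, 90, 64]);
translate([90, 0, 1466]) cube([2139, 90, 64]);
translate([175, 90, 116]) cube([73, 17, 1643]);
translate([333, 90, 116]) cube([73, 17, 1643]);
translate([491, 90, 116]) cube([73, 17, 1643]);
translate([649, 90, 116]) cube([73, 17, 1643]);
translate([807, 90, 116]) cube([73, 17, 1643]);
translate([965, 90, 116]) cube([73, 17, 1643]);
translate([1123, 90, 116]) cube([73, 17, 1643]);
translate([1281, 90, 116]) cube([73, 17, 1643]);
translate([1439, 90, 116]) cube([73, 17, 1643]);
translate([1597, 90, 116]) cube([73, 17, 1643]);
translate([1755, 90, 116]) cube([73, 17, 1643]);
translate([1913, 90, 116]) cube([73, 17, 1643]);
translate([2071, 90, 116]) cube([73, 17, 1643]);


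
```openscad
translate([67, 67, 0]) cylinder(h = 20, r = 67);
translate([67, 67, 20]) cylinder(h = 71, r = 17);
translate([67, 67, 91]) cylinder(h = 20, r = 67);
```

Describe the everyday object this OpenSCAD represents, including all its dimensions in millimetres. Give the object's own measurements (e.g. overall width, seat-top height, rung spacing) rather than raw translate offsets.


A spool: two coaxial disc flanges of radius 67 mm and thickness 20 mm, joined by a core cylinder of radius 17 mm and height 71 mm. The lower flange rests on z = 0 and the three cylinders share a vertical axis.


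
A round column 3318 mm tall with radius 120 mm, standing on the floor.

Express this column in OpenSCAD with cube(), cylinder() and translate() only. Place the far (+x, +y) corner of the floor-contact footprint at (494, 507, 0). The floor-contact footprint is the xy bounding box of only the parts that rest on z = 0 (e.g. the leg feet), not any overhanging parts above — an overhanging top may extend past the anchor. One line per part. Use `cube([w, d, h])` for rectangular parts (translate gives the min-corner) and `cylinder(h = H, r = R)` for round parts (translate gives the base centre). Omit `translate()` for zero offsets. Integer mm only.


translate([374, 387, 0]) cylinder(h = 3318, r = 120);


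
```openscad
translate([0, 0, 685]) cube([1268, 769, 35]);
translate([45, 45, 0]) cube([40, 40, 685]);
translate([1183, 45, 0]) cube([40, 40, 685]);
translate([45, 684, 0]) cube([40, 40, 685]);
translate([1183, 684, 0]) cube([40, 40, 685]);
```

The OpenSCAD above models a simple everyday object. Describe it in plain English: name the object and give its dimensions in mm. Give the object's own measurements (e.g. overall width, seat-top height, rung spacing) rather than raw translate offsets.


A rectangular dining table. The top is 1268×769×35 mm with its upper surface at z = 720 mm. It stands on four 40×40 mm square legs, each inset 45 mm from the nearest pair of top edges, running from the floor to the underside of the top.


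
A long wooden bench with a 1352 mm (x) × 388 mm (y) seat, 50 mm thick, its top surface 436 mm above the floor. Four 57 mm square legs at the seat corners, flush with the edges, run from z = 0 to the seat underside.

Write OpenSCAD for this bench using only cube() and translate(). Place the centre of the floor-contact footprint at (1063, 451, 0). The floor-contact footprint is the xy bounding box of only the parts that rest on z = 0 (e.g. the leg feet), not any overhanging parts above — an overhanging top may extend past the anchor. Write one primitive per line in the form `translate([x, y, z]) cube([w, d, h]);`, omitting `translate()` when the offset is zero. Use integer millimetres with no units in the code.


translate([387, 257, 386]) cube([1352, 388, 50]);
translate([387, 257, 0]) cube([57, 57, 386]);
translate([387, 588, 0]) cube([57, 57, 386]);
translate([1682, 257, 0]) cube([57, 57, 386]);
translate([1682, 588, 0]) cube([57, 57, 386]);


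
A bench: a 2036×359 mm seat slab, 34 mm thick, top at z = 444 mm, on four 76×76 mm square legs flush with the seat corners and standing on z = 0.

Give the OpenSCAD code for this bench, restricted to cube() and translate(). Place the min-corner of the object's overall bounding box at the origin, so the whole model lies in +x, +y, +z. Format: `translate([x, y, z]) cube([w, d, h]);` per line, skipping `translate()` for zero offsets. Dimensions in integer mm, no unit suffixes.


translate([0, 0, 410]) cube([2036, 359, 34]);
cube([76, 76, 410]);
translate([0, 283, 0]) cube([76, 76, 410]);
translate([1960, 0, 0]) cube([76, 76, 410]);
translate([1960, 283, 0]) cube([76, 76, 410]);


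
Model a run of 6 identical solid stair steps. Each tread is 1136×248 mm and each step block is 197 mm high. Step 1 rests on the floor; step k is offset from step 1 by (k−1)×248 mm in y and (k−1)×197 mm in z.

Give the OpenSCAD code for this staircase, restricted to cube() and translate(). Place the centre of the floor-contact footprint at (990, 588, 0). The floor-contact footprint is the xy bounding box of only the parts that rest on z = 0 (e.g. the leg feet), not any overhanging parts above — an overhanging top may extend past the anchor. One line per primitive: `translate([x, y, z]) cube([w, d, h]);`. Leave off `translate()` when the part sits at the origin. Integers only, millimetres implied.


translate([422, 464, 0]) cube([1136, 248, 197]);
translate([422, 712, 197]) cube([1136, 248, 197]);
translate([422, 960, 394]) cube([1136, 248, 197]);
translate([422, 1208, 591]) cube([1136, 248, 197]);
translate([422, 1456, 788]) cube([1136, 248, 197]);
translate([422, 1704, 985]) cube([1136, 248, 197]);


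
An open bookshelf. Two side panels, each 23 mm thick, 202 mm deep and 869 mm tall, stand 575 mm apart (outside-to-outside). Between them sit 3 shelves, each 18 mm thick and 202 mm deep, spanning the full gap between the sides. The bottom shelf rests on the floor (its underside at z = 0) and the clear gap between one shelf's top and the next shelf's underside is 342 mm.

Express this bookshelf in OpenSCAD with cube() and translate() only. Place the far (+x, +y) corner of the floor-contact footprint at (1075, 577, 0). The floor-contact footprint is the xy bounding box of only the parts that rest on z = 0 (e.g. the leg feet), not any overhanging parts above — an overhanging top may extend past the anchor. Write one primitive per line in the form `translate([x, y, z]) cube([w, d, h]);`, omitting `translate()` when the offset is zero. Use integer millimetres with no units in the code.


translate([500, 375, 0]) cube([23, 202, 869]);
translate([1052, 375, 0]) cube([23, 202, 869]);
translate([523, 375, 0]) cube([529, 202, 18]);
translate([523, 375, 360]) cube([529, 202, 18]);
translate([523, 375, 720]) cube([529, 202, 18]);


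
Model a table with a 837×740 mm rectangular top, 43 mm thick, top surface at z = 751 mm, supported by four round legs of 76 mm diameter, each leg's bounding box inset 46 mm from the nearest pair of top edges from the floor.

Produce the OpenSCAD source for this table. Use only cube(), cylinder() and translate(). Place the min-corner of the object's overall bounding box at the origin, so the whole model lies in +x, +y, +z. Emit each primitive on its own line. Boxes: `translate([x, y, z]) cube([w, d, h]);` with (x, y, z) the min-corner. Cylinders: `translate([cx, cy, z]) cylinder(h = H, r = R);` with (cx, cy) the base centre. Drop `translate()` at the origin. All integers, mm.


translate([0, 0, 708]) cube([837, 740, 43]);
translate([84, 84, 0]) cylinder(h = 708, r = 38);
translate([753, 84, 0]) cylinder(h = 708, r = 38);
translate([84, 656, 0]) cylinder(h = 708, r = 38);
translate([753, 656, 0]) cylinder(h = 708, r = 38);


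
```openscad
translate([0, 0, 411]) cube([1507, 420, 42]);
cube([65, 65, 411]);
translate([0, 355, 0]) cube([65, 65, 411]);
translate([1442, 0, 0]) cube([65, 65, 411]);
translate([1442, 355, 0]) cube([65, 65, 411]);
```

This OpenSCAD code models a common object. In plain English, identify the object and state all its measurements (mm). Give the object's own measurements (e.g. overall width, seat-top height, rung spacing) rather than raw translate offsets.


A long wooden bench with a 1507 mm (x) × 420 mm (y) seat, 42 mm thick, its top surface 453 mm above the floor. Four 65 mm square legs at the seat corners, flush with the edges, run from z = 0 to the seat underside.


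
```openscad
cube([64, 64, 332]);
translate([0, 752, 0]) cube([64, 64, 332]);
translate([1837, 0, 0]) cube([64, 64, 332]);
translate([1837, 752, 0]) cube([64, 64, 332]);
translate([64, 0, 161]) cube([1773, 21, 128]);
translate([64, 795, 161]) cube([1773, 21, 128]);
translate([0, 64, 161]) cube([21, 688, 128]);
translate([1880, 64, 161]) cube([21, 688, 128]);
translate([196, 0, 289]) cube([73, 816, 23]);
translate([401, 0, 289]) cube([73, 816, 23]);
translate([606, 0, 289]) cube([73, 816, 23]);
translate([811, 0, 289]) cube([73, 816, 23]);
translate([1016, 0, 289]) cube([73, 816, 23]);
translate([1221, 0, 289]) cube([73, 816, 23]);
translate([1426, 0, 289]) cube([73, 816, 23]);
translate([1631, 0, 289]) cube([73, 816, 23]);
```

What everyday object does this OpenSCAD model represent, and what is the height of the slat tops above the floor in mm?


A bed frame. The slat-top height is 312 mm.

Four posts, four rails, and a row of slats — a bed frame. Slats sit on the rails at z = 161 + 128 = 289; with slat thickness 23, the top is 312 mm.


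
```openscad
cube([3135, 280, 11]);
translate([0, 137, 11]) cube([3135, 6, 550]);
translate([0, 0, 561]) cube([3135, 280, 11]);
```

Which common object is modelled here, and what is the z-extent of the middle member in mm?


An I-beam. The web height is 550 mm.

Two wide flanges with a thin centred web — an I-beam. Overall 572 mm minus two 11 mm flanges gives a web of 572 − 2·11 = 550 mm.


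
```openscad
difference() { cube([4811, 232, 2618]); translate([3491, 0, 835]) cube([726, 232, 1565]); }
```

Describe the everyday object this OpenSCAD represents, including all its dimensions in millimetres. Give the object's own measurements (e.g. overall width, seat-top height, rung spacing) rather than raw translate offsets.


A wall 4811 mm long (x), 232 mm thick (y), 2618 mm tall, with a rectangular window opening cut through it. The opening is 726 mm wide and 1565 mm tall; its sill is at z = 835 mm and its near (−x) edge is 3491 mm from the wall's −x end. The opening passes through the full wall thickness.


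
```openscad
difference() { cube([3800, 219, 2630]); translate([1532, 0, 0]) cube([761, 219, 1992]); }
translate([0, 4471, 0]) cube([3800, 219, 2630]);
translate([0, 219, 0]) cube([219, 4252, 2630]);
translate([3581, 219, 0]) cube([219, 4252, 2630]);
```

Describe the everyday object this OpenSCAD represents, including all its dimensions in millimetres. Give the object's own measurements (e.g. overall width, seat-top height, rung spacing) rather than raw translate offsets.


A single room: four walls, each 2630 mm tall and 219 mm thick, enclosing an outside footprint 3800×4690 mm (x × y), no floor or roof. The front and back walls (−y and +y sides) run the full x-width; the side walls fit between their inner faces. A door opening 761 mm wide and 1992 mm tall is cut through the front wall from the floor up, its −x edge 1532 mm from the wall's −x end.


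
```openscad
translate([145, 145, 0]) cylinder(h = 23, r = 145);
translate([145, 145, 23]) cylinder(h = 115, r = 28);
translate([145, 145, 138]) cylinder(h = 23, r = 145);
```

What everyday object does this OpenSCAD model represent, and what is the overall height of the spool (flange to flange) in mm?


A spool. The overall height is 161 mm.

Three coaxial cylinders, large–small–large — a spool. Two 23 mm flanges and a 115 mm core give 23 + 115 + 23 = 161 mm.


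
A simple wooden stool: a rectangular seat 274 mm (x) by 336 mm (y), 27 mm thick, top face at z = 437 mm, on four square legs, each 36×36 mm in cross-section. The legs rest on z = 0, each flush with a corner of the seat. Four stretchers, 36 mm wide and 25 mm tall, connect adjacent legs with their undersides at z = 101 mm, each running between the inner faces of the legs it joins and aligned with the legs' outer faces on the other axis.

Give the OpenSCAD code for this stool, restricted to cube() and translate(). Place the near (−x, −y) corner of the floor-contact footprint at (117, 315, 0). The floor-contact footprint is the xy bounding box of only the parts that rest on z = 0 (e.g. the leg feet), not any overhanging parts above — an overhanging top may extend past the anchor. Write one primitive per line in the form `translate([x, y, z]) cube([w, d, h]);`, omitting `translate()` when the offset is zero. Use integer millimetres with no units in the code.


translate([117, 315, 410]) cube([274, 336, 27]);
translate([117, 315, 0]) cube([36, 36, 410]);
translate([355, 315, 0]) cube([36, 36, 410]);
translate([117, 615, 0]) cube([36, 36, 410]);
translate([355, 615, 0]) cube([36, 36, 410]);
translate([153, 315, 101]) cube([202, 36, 25]);
translate([153, 615, 101]) cube([202, 36, 25]);
translate([117, 351, 101]) cube([36, 264, 25]);
translate([355, 351, 101]) cube([36, 264, 25]);


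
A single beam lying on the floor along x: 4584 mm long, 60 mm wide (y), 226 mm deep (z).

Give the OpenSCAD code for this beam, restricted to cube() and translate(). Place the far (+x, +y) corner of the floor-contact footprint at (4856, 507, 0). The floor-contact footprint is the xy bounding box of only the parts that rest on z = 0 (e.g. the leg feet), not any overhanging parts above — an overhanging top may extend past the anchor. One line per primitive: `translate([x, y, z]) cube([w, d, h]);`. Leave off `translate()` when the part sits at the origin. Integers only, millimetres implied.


translate([272, 447, 0]) cube([4584, 60, 226]);


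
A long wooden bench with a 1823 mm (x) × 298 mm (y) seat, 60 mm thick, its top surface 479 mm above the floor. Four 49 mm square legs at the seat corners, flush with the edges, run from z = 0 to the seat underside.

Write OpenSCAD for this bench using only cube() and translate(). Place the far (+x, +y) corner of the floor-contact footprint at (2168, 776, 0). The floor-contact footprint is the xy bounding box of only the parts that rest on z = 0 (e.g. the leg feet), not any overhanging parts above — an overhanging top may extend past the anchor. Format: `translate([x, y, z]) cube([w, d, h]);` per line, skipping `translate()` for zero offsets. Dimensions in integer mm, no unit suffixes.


translate([345, 478, 419]) cube([1823, 298, 60]);
translate([345, 478, 0]) cube([49, 49, 419]);
translate([345, 727, 0]) cube([49, 49, 419]);
translate([2119, 478, 0]) cube([49, 49, 419]);
translate([2119, 727, 0]) cube([49, 49, 419]);


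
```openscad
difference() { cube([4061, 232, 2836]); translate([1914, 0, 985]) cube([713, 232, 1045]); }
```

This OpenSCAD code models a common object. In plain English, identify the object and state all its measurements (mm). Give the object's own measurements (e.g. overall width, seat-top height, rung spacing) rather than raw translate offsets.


A wall 4061 mm long (x), 232 mm thick (y), 2836 mm tall, with a rectangular window opening cut through it. The opening is 713 mm wide and 1045 mm tall; its sill is at z = 985 mm and its near (−x) edge is 1914 mm from the wall's −x end. The opening passes through the full wall thickness.


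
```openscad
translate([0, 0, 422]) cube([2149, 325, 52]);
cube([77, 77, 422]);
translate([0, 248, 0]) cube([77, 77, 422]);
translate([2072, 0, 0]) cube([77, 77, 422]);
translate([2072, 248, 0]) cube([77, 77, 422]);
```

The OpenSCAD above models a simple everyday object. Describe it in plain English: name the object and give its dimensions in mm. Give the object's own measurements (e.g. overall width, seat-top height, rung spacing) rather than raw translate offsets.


A bench: a 2149×325 mm seat slab, 52 mm thick, top at z = 474 mm, on four 77×77 mm square legs flush with the seat corners and standing on z = 0.


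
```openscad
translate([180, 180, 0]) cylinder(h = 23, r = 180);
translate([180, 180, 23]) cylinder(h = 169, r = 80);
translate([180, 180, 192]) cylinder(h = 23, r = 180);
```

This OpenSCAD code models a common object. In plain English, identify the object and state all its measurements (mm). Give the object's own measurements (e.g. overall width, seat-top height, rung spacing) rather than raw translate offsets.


A spool: two coaxial disc flanges of radius 180 mm and thickness 23 mm, joined by a core cylinder of radius 80 mm and height 169 mm. The lower flange rests on z = 0 and the three cylinders share a vertical axis.


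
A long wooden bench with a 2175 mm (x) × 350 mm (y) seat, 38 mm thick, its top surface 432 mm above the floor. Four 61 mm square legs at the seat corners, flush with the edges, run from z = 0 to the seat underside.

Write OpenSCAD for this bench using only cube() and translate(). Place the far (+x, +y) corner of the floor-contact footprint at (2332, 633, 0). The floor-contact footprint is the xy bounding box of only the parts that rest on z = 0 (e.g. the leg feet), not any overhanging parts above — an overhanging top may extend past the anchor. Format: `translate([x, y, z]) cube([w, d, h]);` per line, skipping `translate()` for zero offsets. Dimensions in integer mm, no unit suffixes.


// leg_h = 432 − 38 = 394
translate([157, 283, 394]) cube([2175, 350, 38]);
translate([157, 283, 0]) cube([61, 61, 394]);
translate([157, 572, 0]) cube([61, 61, 394]);
translate([2271, 283, 0]) cube([61, 61, 394]);
translate([2271, 572, 0]) cube([61, 61, 394]);


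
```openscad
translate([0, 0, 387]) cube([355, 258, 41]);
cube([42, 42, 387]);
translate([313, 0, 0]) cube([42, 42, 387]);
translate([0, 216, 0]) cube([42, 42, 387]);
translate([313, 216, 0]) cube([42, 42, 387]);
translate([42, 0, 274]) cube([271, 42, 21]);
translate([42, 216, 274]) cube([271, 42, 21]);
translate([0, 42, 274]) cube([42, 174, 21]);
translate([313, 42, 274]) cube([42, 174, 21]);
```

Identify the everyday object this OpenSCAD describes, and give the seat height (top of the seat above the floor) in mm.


A stool. The seat height is 428 mm.

A 355×258×41 slab at z = 387 on four corner posts — a stool. The seat top is 387 + 41 = 428 mm.


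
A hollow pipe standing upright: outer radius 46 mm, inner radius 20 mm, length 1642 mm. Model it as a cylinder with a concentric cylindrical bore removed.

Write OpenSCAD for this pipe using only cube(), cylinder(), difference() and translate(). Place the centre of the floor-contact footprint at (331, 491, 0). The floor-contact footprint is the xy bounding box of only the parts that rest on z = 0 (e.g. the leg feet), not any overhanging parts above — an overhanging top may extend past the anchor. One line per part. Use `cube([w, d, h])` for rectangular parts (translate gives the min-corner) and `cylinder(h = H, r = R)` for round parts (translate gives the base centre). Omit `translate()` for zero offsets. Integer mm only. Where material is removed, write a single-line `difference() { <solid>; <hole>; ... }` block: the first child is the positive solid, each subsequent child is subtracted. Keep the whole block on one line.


difference() { translate([331, 491, 0]) cylinder(h = 1642, r = 46); translate([331, 491, 0]) cylinder(h = 1642, r = 20); }


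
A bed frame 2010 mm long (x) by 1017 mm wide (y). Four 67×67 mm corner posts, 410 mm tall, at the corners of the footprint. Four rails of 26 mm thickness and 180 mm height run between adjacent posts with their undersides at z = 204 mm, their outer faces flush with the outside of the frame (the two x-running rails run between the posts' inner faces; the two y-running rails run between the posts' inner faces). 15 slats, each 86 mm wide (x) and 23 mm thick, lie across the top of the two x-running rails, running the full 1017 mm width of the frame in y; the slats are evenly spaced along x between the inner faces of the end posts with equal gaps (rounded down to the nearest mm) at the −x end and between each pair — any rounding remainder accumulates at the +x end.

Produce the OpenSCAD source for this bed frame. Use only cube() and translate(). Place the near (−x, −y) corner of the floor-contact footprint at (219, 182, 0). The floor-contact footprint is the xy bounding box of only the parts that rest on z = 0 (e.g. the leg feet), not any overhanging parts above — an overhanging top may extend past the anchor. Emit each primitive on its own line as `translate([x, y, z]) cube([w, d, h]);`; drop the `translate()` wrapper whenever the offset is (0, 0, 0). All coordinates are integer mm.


translate([219, 182, 0]) cube([67, 67, 410]);
translate([219, 1132, 0]) cube([67, 67, 410]);
translate([2162, 182, 0]) cube([67, 67, 410]);
translate([2162, 1132, 0]) cube([67, 67, 410]);
translate([286, 182, 204]) cube([1876, 26, 180]);
translate([286, 1173, 204]) cube([1876, 26, 180]);
translate([219, 249, 204]) cube([26, 883, 180]);
translate([2203, 249, 204]) cube([26, 883, 180]);
translate([322, 182, 384]) cube([86, 1017, 23]);
translate([444, 182, 384]) cube([86, 1017, 23]);
translate([566, 182, 384]) cube([86, 1017, 23]);
translate([688, 182, 384]) cube([86, 1017, 23]);
translate([810, 182, 384]) cube([86, 1017, 23]);
translate([932, 182, 384]) cube([86, 1017, 23]);
translate([1054, 182, 384]) cube([86, 1017, 23]);
translate([1176, 182, 384]) cube([86, 1017, 23]);
translate([1298, 182, 384]) cube([86, 1017, 23]);
translate([1420, 182, 384]) cube([86, 1017, 23]);
translate([1542, 182, 384]) cube([86, 1017, 23]);
translate([1664, 182, 384]) cube([86, 1017, 23]);
translate([1786, 182, 384]) cube([86, 1017, 23]);
translate([1908, 182, 384]) cube([86, 1017, 23]);
translate([2030, 182, 384]) cube([86, 1017, 23]);


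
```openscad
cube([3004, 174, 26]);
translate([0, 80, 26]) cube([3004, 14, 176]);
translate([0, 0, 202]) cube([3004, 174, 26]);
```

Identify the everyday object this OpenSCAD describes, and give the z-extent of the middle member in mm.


An I-beam. The web height is 176 mm.

Two wide flanges with a thin centred web — an I-beam. Overall 228 mm minus two 26 mm flanges gives a web of 228 − 2·26 = 176 mm.


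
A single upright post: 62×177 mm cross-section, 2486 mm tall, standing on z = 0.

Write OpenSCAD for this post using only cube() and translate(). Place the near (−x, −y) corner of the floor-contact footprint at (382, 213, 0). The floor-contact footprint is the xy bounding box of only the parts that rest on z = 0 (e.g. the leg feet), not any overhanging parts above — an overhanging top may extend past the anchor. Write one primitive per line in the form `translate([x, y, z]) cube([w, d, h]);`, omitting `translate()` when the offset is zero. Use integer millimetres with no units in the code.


translate([382, 213, 0]) cube([62, 177, 2486]);


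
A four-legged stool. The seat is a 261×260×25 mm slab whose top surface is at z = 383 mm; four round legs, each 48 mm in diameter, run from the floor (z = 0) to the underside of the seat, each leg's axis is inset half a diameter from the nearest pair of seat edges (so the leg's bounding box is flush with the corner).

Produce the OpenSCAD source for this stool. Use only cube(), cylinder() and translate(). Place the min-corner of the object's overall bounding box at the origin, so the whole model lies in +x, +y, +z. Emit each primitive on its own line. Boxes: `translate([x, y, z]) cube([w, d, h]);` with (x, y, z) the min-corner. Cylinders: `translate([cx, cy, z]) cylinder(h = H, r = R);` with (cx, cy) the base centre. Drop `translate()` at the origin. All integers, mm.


translate([0, 0, 358]) cube([261, 260, 25]);
translate([24, 24, 0]) cylinder(h = 358, r = 24);
translate([237, 24, 0]) cylinder(h = 358, r = 24);
translate([24, 236, 0]) cylinder(h = 358, r = 24);
translate([237, 236, 0]) cylinder(h = 358, r = 24);


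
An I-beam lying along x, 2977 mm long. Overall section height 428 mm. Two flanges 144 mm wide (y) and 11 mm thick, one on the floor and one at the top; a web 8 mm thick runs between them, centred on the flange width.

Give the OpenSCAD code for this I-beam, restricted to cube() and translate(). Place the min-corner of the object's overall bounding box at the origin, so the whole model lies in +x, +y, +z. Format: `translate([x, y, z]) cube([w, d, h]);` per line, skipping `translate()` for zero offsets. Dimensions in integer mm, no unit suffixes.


cube([2977, 144, 11]);
translate([0, 68, 11]) cube([2977, 8, 406]);
translate([0, 0, 417]) cube([2977, 144, 11]);


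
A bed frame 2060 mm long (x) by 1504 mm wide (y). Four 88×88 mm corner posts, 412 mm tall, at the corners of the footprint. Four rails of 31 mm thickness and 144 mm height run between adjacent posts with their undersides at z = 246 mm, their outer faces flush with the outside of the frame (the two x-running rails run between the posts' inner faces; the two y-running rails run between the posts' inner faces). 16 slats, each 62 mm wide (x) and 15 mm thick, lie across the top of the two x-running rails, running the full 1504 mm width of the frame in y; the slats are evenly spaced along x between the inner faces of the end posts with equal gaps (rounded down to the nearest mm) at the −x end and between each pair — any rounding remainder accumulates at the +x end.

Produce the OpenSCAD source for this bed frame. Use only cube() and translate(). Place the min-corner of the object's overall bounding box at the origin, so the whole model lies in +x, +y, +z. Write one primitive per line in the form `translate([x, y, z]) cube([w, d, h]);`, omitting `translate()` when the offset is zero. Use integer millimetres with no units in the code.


cube([88, 88, 412]);
translate([0, 1416, 0]) cube([88, 88, 412]);
translate([1972, 0, 0]) cube([88, 88, 412]);
translate([1972, 1416, 0]) cube([88, 88, 412]);
translate([88, 0, 246]) cube([1884, 31, 144]);
translate([88, 1473, 246]) cube([1884, 31, 144]);
translate([0, 88, 246]) cube([31, 1328, 144]);
translate([2029, 88, 246]) cube([31, 1328, 144]);
translate([140, 0, 390]) cube([62, 1504, 15]);
translate([254, 0, 390]) cube([62, 1504, 15]);
translate([368, 0, 390]) cube([62, 1504, 15]);
translate([482, 0, 390]) cube([62, 1504, 15]);
translate([596, 0, 390]) cube([62, 1504, 15]);
translate([710, 0, 390]) cube([62, 1504, 15]);
translate([824, 0, 390]) cube([62, 1504, 15]);
translate([938, 0, 390]) cube([62, 1504, 15]);
translate([1052, 0, 390]) cube([62, 1504, 15]);
translate([1166, 0, 390]) cube([62, 1504, 15]);
translate([1280, 0, 390]) cube([62, 1504, 15]);
translate([1394, 0, 390]) cube([62, 1504, 15]);
translate([1508, 0, 390]) cube([62, 1504, 15]);
translate([1622, 0, 390]) cube([62, 1504, 15]);
translate([1736, 0, 390]) cube([62, 1504, 15]);
translate([1850, 0, 390]) cube([62, 1504, 15]);
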